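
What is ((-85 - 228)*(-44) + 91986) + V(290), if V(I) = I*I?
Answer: 189858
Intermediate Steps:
V(I) = I²
((-85 - 228)*(-44) + 91986) + V(290) = ((-85 - 228)*(-44) + 91986) + 290² = (-313*(-44) + 91986) + 84100 = (13772 + 91986) + 84100 = 105758 + 84100 = 189858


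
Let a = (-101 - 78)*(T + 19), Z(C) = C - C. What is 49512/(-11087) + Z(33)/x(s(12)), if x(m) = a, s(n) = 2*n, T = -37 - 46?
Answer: -49512/11087 ≈ -4.4658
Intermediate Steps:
T = -83
Z(C) = 0
a = 11456 (a = (-101 - 78)*(-83 + 19) = -179*(-64) = 11456)
x(m) = 11456
49512/(-11087) + Z(33)/x(s(12)) = 49512/(-11087) + 0/11456 = 49512*(-1/11087) + 0*(1/11456) = -49512/11087 + 0 = -49512/11087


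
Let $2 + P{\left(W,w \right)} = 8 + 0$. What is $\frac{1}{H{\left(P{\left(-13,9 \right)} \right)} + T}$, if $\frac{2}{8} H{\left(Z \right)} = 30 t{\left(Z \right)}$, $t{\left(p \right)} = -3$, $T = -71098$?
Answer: $- \frac{1}{71458} \approx -1.3994 \cdot 10^{-5}$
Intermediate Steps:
$P{\left(W,w \right)} = 6$ ($P{\left(W,w \right)} = -2 + \left(8 + 0\right) = -2 + 8 = 6$)
$H{\left(Z \right)} = -360$ ($H{\left(Z \right)} = 4 \cdot 30 \left(-3\right) = 4 \left(-90\right) = -360$)
$\frac{1}{H{\left(P{\left(-13,9 \right)} \right)} + T} = \frac{1}{-360 - 71098} = \frac{1}{-71458} = - \frac{1}{71458}$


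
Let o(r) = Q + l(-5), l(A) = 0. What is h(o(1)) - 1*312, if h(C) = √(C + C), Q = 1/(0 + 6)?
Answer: -312 + √3/3 ≈ -311.42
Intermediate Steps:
Q = ⅙ (Q = 1/6 = ⅙ ≈ 0.16667)
o(r) = ⅙ (o(r) = ⅙ + 0 = ⅙)
h(C) = √2*√C (h(C) = √(2*C) = √2*√C)
h(o(1)) - 1*312 = √2*√(⅙) - 1*312 = √2*(√6/6) - 312 = √3/3 - 312 = -312 + √3/3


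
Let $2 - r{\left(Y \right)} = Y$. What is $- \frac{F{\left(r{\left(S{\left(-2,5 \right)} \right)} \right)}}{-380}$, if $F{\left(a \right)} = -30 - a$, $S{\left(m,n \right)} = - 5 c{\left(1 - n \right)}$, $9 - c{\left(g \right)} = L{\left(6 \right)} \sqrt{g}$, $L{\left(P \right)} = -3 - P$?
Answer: $- \frac{77}{380} - \frac{9 i}{38} \approx -0.20263 - 0.23684 i$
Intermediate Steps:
$c{\left(g \right)} = 9 + 9 \sqrt{g}$ ($c{\left(g \right)} = 9 - \left(-3 - 6\right) \sqrt{g} = 9 - - 9 \sqrt{g} = 9 + 9 \sqrt{g}$)
$S{\left(m,n \right)} = -45 - 45 \sqrt{1 - n}$ ($S{\left(m,n \right)} = - 5 \left(9 + 9 \sqrt{1 - n}\right) = -45 - 45 \sqrt{1 - n}$)
$r{\left(Y \right)} = 2 - Y$
$- \frac{F{\left(r{\left(S{\left(-2,5 \right)} \right)} \right)}}{-380} = - \frac{-30 - \left(2 - \left(-45 - 45 \sqrt{1 - 5}\right)\right)}{-380} = - \frac{\left(-30 - \left(2 - \left(-45 - 45 \sqrt{1 - 5}\right)\right)\right) \left(-1\right)}{380} = - \frac{\left(-30 - \left(2 - \left(-45 - 45 \sqrt{-4}\right)\right)\right) \left(-1\right)}{380} = - \frac{\left(-30 - \left(2 - \left(-45 - 45 \cdot 2 i\right)\right)\right) \left(-1\right)}{380} = - \frac{\left(-30 - \left(2 - \left(-45 - 90 i\right)\right)\right) \left(-1\right)}{380} = - \frac{\left(-30 - \left(2 + \left(45 + 90 i\right)\right)\right) \left(-1\right)}{380} = - \frac{\left(-30 - \left(47 + 90 i\right)\right) \left(-1\right)}{380} = - \frac{\left(-77 - 90 i\right) \left(-1\right)}{380} = - (\frac{77}{380} + \frac{9 i}{38}) = - \frac{77}{380} - \frac{9 i}{38}$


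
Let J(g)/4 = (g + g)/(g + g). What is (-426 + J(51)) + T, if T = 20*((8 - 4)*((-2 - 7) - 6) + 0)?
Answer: -1622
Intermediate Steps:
J(g) = 4 (J(g) = 4*((g + g)/(g + g)) = 4*((2*g)/((2*g))) = 4*((2*g)*(1/(2*g))) = 4*1 = 4)
T = -1200 (T = 20*(4*(-9 - 6) + 0) = 20*(4*(-15) + 0) = 20*(-60 + 0) = 20*(-60) = -1200)
(-426 + J(51)) + T = (-426 + 4) - 1200 = -422 - 1200 = -1622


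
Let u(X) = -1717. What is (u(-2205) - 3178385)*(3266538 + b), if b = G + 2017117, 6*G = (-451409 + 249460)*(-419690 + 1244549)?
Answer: 88273137890050437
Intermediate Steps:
G = -55526483397/2 (G = ((-451409 + 249460)*(-419690 + 1244549))/6 = (-201949*824859)/6 = (⅙)*(-166579450191) = -55526483397/2 ≈ -2.7763e+10)
b = -55522449163/2 (b = -55526483397/2 + 2017117 = -55522449163/2 ≈ -2.7761e+10)
(u(-2205) - 3178385)*(3266538 + b) = (-1717 - 3178385)*(3266538 - 55522449163/2) = -3180102*(-55515916087/2) = 88273137890050437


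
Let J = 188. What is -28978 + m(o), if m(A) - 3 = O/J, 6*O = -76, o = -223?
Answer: -8170969/282 ≈ -28975.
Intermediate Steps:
O = -38/3 (O = (⅙)*(-76) = -38/3 ≈ -12.667)
m(A) = 827/282 (m(A) = 3 - 38/3/188 = 3 - 38/3*1/188 = 3 - 19/282 = 827/282)
-28978 + m(o) = -28978 + 827/282 = -8170969/282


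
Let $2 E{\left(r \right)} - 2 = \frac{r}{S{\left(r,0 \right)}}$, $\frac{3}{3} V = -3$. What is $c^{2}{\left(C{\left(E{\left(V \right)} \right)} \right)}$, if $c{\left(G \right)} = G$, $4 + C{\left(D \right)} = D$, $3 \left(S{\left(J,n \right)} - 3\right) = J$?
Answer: $\frac{225}{16} \approx 14.063$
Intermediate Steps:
$V = -3$
$S{\left(J,n \right)} = 3 + \frac{J}{3}$
$E{\left(r \right)} = 1 + \frac{r}{2 \left(3 + \frac{r}{3}\right)}$ ($E{\left(r \right)} = 1 + \frac{r \frac{1}{3 + \frac{r}{3}}}{2} = 1 + \frac{r}{2 \left(3 + \frac{r}{3}\right)}$)
$C{\left(D \right)} = -4 + D$
$c^{2}{\left(C{\left(E{\left(V \right)} \right)} \right)} = \left(-4 + \frac{18 + 5 \left(-3\right)}{2 \left(9 - 3\right)}\right)^{2} = \left(-4 + \frac{18 - 15}{2 \cdot 6}\right)^{2} = \left(-4 + \frac{1}{2} \cdot \frac{1}{6} \cdot 3\right)^{2} = \left(-4 + \frac{1}{4}\right)^{2} = \left(- \frac{15}{4}\right)^{2} = \frac{225}{16}$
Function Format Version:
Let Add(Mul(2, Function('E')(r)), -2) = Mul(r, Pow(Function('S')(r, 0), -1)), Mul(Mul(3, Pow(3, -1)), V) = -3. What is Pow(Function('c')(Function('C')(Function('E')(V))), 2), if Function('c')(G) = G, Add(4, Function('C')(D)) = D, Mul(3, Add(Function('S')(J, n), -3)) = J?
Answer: Rational(225, 16) ≈ 14.063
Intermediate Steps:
V = -3
Function('S')(J, n) = Add(3, Mul(Rational(1, 3), J))
Function('E')(r) = Add(1, Mul(Rational(1, 2), r, Pow(Add(3, Mul(Rational(1, 3), r)), -1))) (Function('E')(r) = Add(1, Mul(Rational(1, 2), Mul(r, Pow(Add(3, Mul(Rational(1, 3), r)), -1)))) = Add(1, Mul(Rational(1, 2), r, Pow(Add(3, Mul(Rational(1, 3), r)), -1))))
Function('C')(D) = Add(-4, D)
Pow(Function('c')(Function('C')(Function('E')(V))), 2) = Pow(Add(-4, Mul(Rational(1, 2), Pow(Add(9, -3), -1), Add(18, Mul(5, -3)))), 2) = Pow(Add(-4, Mul(Rational(1, 2), Pow(6, -1), Add(18, -15))), 2) = Pow(Add(-4, Mul(Rational(1, 2), Rational(1, 6), 3)), 2) = Pow(Add(-4, Rational(1, 4)), 2) = Pow(Rational(-15, 4), 2) = Rational(225, 16)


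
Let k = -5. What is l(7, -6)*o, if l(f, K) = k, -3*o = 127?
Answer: 635/3 ≈ 211.67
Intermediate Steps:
o = -127/3 (o = -1/3*127 = -127/3 ≈ -42.333)
l(f, K) = -5
l(7, -6)*o = -5*(-127/3) = 635/3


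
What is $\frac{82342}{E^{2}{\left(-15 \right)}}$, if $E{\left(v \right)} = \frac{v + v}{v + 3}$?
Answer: $\frac{329368}{25} \approx 13175.0$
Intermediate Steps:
$E{\left(v \right)} = \frac{2 v}{3 + v}$
$\frac{82342}{E^{2}{\left(-15 \right)}} = \frac{82342}{\left(2 \left(-15\right) \frac{1}{3 - 15}\right)^{2}} = \frac{82342}{\left(2 \left(-15\right) \frac{1}{-12}\right)^{2}} = \frac{82342}{\left(2 \left(-15\right) \left(- \frac{1}{12}\right)\right)^{2}} = \frac{82342}{\left(\frac{5}{2}\right)^{2}} = \frac{82342}{\frac{25}{4}} = 82342 \cdot \frac{4}{25} = \frac{329368}{25}$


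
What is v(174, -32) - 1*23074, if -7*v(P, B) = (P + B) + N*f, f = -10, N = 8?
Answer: -161580/7 ≈ -23083.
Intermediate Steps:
v(P, B) = 80/7 - B/7 - P/7 (v(P, B) = -((P + B) + 8*(-10))/7 = -((B + P) - 80)/7 = -(-80 + B + P)/7 = 80/7 - B/7 - P/7)
v(174, -32) - 1*23074 = (80/7 - ⅐*(-32) - ⅐*174) - 1*23074 = (80/7 + 32/7 - 174/7) - 23074 = -62/7 - 23074 = -161580/7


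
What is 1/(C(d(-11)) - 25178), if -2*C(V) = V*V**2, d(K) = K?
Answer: -2/49025 ≈ -4.0796e-5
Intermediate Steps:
C(V) = -V**3/2 (C(V) = -V*V**2/2 = -V**3/2)
1/(C(d(-11)) - 25178) = 1/(-1/2*(-11)**3 - 25178) = 1/(-1/2*(-1331) - 25178) = 1/(1331/2 - 25178) = 1/(-49025/2) = -2/49025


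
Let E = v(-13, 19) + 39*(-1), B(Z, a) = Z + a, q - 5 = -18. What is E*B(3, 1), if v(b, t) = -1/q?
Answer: -2024/13 ≈ -155.69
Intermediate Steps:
q = -13 (q = 5 - 18 = -13)
v(b, t) = 1/13 (v(b, t) = -1/(-13) = -1*(-1/13) = 1/13)
E = -506/13 (E = 1/13 + 39*(-1) = 1/13 - 39 = -506/13 ≈ -38.923)
E*B(3, 1) = -506*(3 + 1)/13 = -506/13*4 = -2024/13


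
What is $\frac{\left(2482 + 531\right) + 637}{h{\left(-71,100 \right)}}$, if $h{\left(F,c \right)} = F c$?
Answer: $- \frac{73}{142} \approx -0.51408$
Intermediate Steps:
$\frac{\left(2482 + 531\right) + 637}{h{\left(-71,100 \right)}} = \frac{\left(2482 + 531\right) + 637}{\left(-71\right) 100} = \frac{3013 + 637}{-7100} = 3650 \left(- \frac{1}{7100}\right) = - \frac{73}{142}$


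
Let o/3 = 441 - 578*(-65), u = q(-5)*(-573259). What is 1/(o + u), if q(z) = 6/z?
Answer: 5/4009719 ≈ 1.2470e-6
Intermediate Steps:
u = 3439554/5 (u = (6/(-5))*(-573259) = (6*(-1/5))*(-573259) = -6/5*(-573259) = 3439554/5 ≈ 6.8791e+5)
o = 114033 (o = 3*(441 - 578*(-65)) = 3*(441 + 37570) = 3*38011 = 114033)
1/(o + u) = 1/(114033 + 3439554/5) = 1/(4009719/5) = 5/4009719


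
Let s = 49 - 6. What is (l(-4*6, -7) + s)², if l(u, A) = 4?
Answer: 2209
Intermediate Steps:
s = 43
(l(-4*6, -7) + s)² = (4 + 43)² = 47² = 2209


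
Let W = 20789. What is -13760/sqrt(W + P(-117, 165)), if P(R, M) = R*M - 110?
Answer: -6880*sqrt(1374)/687 ≈ -371.21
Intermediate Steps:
P(R, M) = -110 + M*R (P(R, M) = M*R - 110 = -110 + M*R)
-13760/sqrt(W + P(-117, 165)) = -13760/sqrt(20789 + (-110 + 165*(-117))) = -13760/sqrt(20789 + (-110 - 19305)) = -13760/sqrt(20789 - 19415) = -13760*sqrt(1374)/1374 = -6880*sqrt(1374)/687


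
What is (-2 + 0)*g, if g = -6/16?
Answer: 3/4 ≈ 0.75000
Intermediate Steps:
g = -3/8 (g = -6*1/16 = -3/8 ≈ -0.37500)
(-2 + 0)*g = (-2 + 0)*(-3/8) = -2*(-3/8) = 3/4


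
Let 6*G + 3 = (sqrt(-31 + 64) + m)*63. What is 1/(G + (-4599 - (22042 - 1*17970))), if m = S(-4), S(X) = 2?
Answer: -5767/49885008 - 7*sqrt(33)/49885008 ≈ -0.00011641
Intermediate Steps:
m = 2
G = 41/2 + 21*sqrt(33)/2 (G = -1/2 + ((sqrt(-31 + 64) + 2)*63)/6 = -1/2 + ((sqrt(33) + 2)*63)/6 = -1/2 + ((2 + sqrt(33))*63)/6 = -1/2 + (126 + 63*sqrt(33))/6 = -1/2 + (21 + 21*sqrt(33)/2) = 41/2 + 21*sqrt(33)/2 ≈ 80.818)
1/(G + (-4599 - (22042 - 1*17970))) = 1/((41/2 + 21*sqrt(33)/2) + (-4599 - (22042 - 1*17970))) = 1/((41/2 + 21*sqrt(33)/2) + (-4599 - (22042 - 17970))) = 1/((41/2 + 21*sqrt(33)/2) + (-4599 - 1*4072)) = 1/((41/2 + 21*sqrt(33)/2) + (-4599 - 4072)) = 1/((41/2 + 21*sqrt(33)/2) - 8671) = 1/(-17301/2 + 21*sqrt(33)/2)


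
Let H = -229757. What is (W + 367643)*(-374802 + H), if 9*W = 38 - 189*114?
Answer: -1987354104961/9 ≈ -2.2082e+11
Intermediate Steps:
W = -21508/9 (W = (38 - 189*114)/9 = (38 - 21546)/9 = (⅑)*(-21508) = -21508/9 ≈ -2389.8)
(W + 367643)*(-374802 + H) = (-21508/9 + 367643)*(-374802 - 229757) = (3287279/9)*(-604559) = -1987354104961/9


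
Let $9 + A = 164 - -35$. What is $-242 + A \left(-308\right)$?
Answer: $-58762$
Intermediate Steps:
$A = 190$ ($A = -9 + \left(164 - -35\right) = -9 + \left(164 + 35\right) = -9 + 199 = 190$)
$-242 + A \left(-308\right) = -242 + 190 \left(-308\right) = -242 - 58520 = -58762$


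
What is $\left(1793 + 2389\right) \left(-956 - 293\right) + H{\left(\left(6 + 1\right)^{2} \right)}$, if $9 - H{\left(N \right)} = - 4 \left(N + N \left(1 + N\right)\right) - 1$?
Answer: $-5213312$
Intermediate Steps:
$H{\left(N \right)} = 10 + 4 N + 4 N \left(1 + N\right)$ ($H{\left(N \right)} = 9 - \left(- 4 \left(N + N \left(1 + N\right)\right) - 1\right) = 9 - \left(\left(- 4 N - 4 N \left(1 + N\right)\right) - 1\right) = 9 - \left(-1 - 4 N - 4 N \left(1 + N\right)\right) = 9 + \left(1 + 4 N + 4 N \left(1 + N\right)\right) = 10 + 4 N + 4 N \left(1 + N\right)$)
$\left(1793 + 2389\right) \left(-956 - 293\right) + H{\left(\left(6 + 1\right)^{2} \right)} = \left(1793 + 2389\right) \left(-956 - 293\right) + \left(10 + 4 \left(\left(6 + 1\right)^{2}\right)^{2} + 8 \left(6 + 1\right)^{2}\right) = 4182 \left(-1249\right) + \left(10 + 4 \left(7^{2}\right)^{2} + 8 \cdot 7^{2}\right) = -5223318 + \left(10 + 4 \cdot 49^{2} + 8 \cdot 49\right) = -5223318 + \left(10 + 4 \cdot 2401 + 392\right) = -5223318 + \left(10 + 9604 + 392\right) = -5223318 + 10006 = -5213312$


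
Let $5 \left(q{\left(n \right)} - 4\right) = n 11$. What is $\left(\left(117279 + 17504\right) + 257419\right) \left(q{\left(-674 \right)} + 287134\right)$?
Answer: $\frac{560172703752}{5} \approx 1.1203 \cdot 10^{11}$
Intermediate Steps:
$q{\left(n \right)} = 4 + \frac{11 n}{5}$ ($q{\left(n \right)} = 4 + \frac{n 11}{5} = 4 + \frac{11 n}{5}$)
$\left(\left(117279 + 17504\right) + 257419\right) \left(q{\left(-674 \right)} + 287134\right) = \left(\left(117279 + 17504\right) + 257419\right) \left(\left(4 + \frac{11}{5} \left(-674\right)\right) + 287134\right) = \left(134783 + 257419\right) \left(\left(4 - \frac{7414}{5}\right) + 287134\right) = 392202 \left(- \frac{7394}{5} + 287134\right) = 392202 \cdot \frac{1428276}{5} = \frac{560172703752}{5}$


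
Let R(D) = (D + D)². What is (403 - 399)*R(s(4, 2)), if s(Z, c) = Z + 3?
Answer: 784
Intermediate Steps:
s(Z, c) = 3 + Z
R(D) = 4*D² (R(D) = (2*D)² = 4*D²)
(403 - 399)*R(s(4, 2)) = (403 - 399)*(4*(3 + 4)²) = 4*(4*7²) = 4*(4*49) = 4*196 = 784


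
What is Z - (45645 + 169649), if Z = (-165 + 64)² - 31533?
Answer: -236626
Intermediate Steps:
Z = -21332 (Z = (-101)² - 31533 = 10201 - 31533 = -21332)
Z - (45645 + 169649) = -21332 - (45645 + 169649) = -21332 - 1*215294 = -21332 - 215294 = -236626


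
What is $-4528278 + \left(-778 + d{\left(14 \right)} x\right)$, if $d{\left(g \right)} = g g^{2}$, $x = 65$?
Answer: $-4350696$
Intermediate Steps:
$d{\left(g \right)} = g^{3}$
$-4528278 + \left(-778 + d{\left(14 \right)} x\right) = -4528278 - \left(778 - 14^{3} \cdot 65\right) = -4528278 + \left(-778 + 2744 \cdot 65\right) = -4528278 + \left(-778 + 178360\right) = -4528278 + 177582 = -4350696$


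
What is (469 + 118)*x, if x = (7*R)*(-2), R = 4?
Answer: -32872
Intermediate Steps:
x = -56 (x = (7*4)*(-2) = 28*(-2) = -56)
(469 + 118)*x = (469 + 118)*(-56) = 587*(-56) = -32872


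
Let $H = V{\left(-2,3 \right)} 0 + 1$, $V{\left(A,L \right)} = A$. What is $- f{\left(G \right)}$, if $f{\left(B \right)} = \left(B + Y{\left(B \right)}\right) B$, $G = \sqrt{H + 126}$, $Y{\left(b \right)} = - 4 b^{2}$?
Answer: $-127 + 508 \sqrt{127} \approx 5597.9$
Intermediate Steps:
$H = 1$ ($H = \left(-2\right) 0 + 1 = 0 + 1 = 1$)
$G = \sqrt{127}$ ($G = \sqrt{1 + 126} = \sqrt{127} \approx 11.269$)
$f{\left(B \right)} = B \left(B - 4 B^{2}\right)$ ($f{\left(B \right)} = \left(B - 4 B^{2}\right) B = B \left(B - 4 B^{2}\right)$)
$- f{\left(G \right)} = - \left(\sqrt{127}\right)^{2} \left(1 - 4 \sqrt{127}\right) = - 127 \left(1 - 4 \sqrt{127}\right) = - (127 - 508 \sqrt{127}) = -127 + 508 \sqrt{127}$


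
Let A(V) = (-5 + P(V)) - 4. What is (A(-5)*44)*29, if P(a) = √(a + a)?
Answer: -11484 + 1276*I*√10 ≈ -11484.0 + 4035.1*I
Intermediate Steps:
P(a) = √2*√a (P(a) = √(2*a) = √2*√a)
A(V) = -9 + √2*√V (A(V) = (-5 + √2*√V) - 4 = -9 + √2*√V)
(A(-5)*44)*29 = ((-9 + √2*√(-5))*44)*29 = ((-9 + √2*(I*√5))*44)*29 = ((-9 + I*√10)*44)*29 = (-396 + 44*I*√10)*29 = -11484 + 1276*I*√10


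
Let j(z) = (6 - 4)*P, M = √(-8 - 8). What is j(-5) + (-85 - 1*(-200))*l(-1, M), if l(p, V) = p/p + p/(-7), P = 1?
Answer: 934/7 ≈ 133.43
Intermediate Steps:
M = 4*I (M = √(-16) = 4*I ≈ 4.0*I)
j(z) = 2 (j(z) = (6 - 4)*1 = 2*1 = 2)
l(p, V) = 1 - p/7 (l(p, V) = 1 + p*(-⅐) = 1 - p/7)
j(-5) + (-85 - 1*(-200))*l(-1, M) = 2 + (-85 - 1*(-200))*(1 - ⅐*(-1)) = 2 + (-85 + 200)*(1 + ⅐) = 2 + 115*(8/7) = 2 + 920/7 = 934/7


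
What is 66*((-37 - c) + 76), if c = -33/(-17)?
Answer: 41580/17 ≈ 2445.9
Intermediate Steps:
c = 33/17 (c = -33*(-1/17) = 33/17 ≈ 1.9412)
66*((-37 - c) + 76) = 66*((-37 - 1*33/17) + 76) = 66*((-37 - 33/17) + 76) = 66*(-662/17 + 76) = 66*(630/17) = 41580/17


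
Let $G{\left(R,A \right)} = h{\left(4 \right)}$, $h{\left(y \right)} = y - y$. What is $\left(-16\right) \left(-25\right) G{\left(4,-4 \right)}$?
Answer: $0$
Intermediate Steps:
$h{\left(y \right)} = 0$
$G{\left(R,A \right)} = 0$
$\left(-16\right) \left(-25\right) G{\left(4,-4 \right)} = \left(-16\right) \left(-25\right) 0 = 400 \cdot 0 = 0$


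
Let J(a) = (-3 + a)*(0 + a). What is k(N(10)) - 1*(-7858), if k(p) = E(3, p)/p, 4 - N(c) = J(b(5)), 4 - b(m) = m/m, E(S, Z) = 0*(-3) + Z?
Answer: 7859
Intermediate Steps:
E(S, Z) = Z (E(S, Z) = 0 + Z = Z)
b(m) = 3 (b(m) = 4 - m/m = 4 - 1*1 = 4 - 1 = 3)
J(a) = a*(-3 + a) (J(a) = (-3 + a)*a = a*(-3 + a))
N(c) = 4 (N(c) = 4 - 3*(-3 + 3) = 4 - 3*0 = 4 - 1*0 = 4 + 0 = 4)
k(p) = 1 (k(p) = p/p = 1)
k(N(10)) - 1*(-7858) = 1 - 1*(-7858) = 1 + 7858 = 7859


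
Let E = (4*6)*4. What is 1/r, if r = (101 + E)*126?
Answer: 1/24822 ≈ 4.0287e-5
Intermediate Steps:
E = 96 (E = 24*4 = 96)
r = 24822 (r = (101 + 96)*126 = 197*126 = 24822)
1/r = 1/24822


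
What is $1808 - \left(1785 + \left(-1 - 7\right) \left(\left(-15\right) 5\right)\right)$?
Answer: $-577$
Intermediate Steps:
$1808 - \left(1785 + \left(-1 - 7\right) \left(\left(-15\right) 5\right)\right) = 1808 - \left(1785 - -600\right) = 1808 - 2385 = -577$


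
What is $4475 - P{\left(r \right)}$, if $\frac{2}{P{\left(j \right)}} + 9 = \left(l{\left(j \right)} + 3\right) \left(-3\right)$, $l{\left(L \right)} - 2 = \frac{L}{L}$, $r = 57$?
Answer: $\frac{120827}{27} \approx 4475.1$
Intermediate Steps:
$l{\left(L \right)} = 3$ ($l{\left(L \right)} = 2 + \frac{L}{L} = 2 + 1 = 3$)
$P{\left(j \right)} = - \frac{2}{27}$ ($P{\left(j \right)} = \frac{2}{-9 + \left(3 + 3\right) \left(-3\right)} = \frac{2}{-9 + 6 \left(-3\right)} = \frac{2}{-9 - 18} = \frac{2}{-27} = 2 \left(- \frac{1}{27}\right) = - \frac{2}{27}$)
$4475 - P{\left(r \right)} = 4475 - - \frac{2}{27} = 4475 + \frac{2}{27} = \frac{120827}{27}$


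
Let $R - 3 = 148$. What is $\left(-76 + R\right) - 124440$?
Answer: $-124365$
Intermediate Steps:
$R = 151$ ($R = 3 + 148 = 151$)
$\left(-76 + R\right) - 124440 = \left(-76 + 151\right) - 124440 = 75 - 124440 = -124365$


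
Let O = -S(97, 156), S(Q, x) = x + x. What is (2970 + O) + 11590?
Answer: 14248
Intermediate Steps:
S(Q, x) = 2*x
O = -312 (O = -2*156 = -1*312 = -312)
(2970 + O) + 11590 = (2970 - 312) + 11590 = 2658 + 11590 = 14248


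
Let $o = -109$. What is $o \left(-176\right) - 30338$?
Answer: $-11154$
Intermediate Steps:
$o \left(-176\right) - 30338 = \left(-109\right) \left(-176\right) - 30338 = 19184 - 30338 = -11154$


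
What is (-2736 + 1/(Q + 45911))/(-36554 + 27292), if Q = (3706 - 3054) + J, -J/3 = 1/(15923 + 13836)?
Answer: 3791188477345/12834059924268 ≈ 0.29540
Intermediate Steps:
J = -3/29759 (J = -3/(15923 + 13836) = -3/29759 ≈ -0.00010081)
Q = 19402865/29759 (Q = (3706 - 3054) - 3/29759 = 652 - 3/29759 = 19402865/29759 ≈ 652.00)
(-2736 + 1/(Q + 45911))/(-36554 + 27292) = (-2736 + 1/(19402865/29759 + 45911))/(-36554 + 27292) = (-2736 + 1/(1385668314/29759))/(-9262) = (-2736 + 29759/1385668314)*(-1/9262) = -3791188477345/1385668314*(-1/9262) = 3791188477345/12834059924268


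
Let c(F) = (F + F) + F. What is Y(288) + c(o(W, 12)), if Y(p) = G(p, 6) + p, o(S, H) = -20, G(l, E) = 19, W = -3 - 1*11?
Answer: 247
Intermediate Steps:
W = -14 (W = -3 - 11 = -14)
c(F) = 3*F (c(F) = 2*F + F = 3*F)
Y(p) = 19 + p
Y(288) + c(o(W, 12)) = (19 + 288) + 3*(-20) = 307 - 60 = 247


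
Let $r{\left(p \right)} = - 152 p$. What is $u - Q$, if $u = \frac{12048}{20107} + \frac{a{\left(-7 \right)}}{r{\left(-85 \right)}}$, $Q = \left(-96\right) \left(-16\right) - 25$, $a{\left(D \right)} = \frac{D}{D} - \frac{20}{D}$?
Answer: $- \frac{2746628703871}{1818477080} \approx -1510.4$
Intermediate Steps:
$a{\left(D \right)} = 1 - \frac{20}{D}$
$Q = 1511$ ($Q = 1536 - 25 = 1511$)
$u = \frac{1090164009}{1818477080}$ ($u = \frac{12048}{20107} + \frac{\frac{1}{-7} \left(-20 - 7\right)}{\left(-152\right) \left(-85\right)} = 12048 \cdot \frac{1}{20107} + \frac{\left(- \frac{1}{7}\right) \left(-27\right)}{12920} = \frac{12048}{20107} + \frac{27}{7} \cdot \frac{1}{12920} = \frac{12048}{20107} + \frac{27}{90440} = \frac{1090164009}{1818477080} \approx 0.59949$)
$u - Q = \frac{1090164009}{1818477080} - 1511 = - \frac{2746628703871}{1818477080}$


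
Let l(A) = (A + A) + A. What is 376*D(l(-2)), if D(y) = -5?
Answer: -1880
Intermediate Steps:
l(A) = 3*A (l(A) = 2*A + A = 3*A)
376*D(l(-2)) = 376*(-5) = -1880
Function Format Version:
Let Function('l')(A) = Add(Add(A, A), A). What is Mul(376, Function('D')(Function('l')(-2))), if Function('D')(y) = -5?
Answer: -1880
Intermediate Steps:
Function('l')(A) = Mul(3, A) (Function('l')(A) = Add(Mul(2, A), A) = Mul(3, A))
Mul(376, Function('D')(Function('l')(-2))) = Mul(376, -5) = -1880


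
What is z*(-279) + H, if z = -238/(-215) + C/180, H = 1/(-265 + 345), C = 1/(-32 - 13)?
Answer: -47802173/154800 ≈ -308.80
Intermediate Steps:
C = -1/45 (C = 1/(-45) = -1/45 ≈ -0.022222)
H = 1/80 ≈ 0.012500
z = 385517/348300 (z = -238/(-215) - 1/45/180 = -238*(-1/215) - 1/45*1/180 = 238/215 - 1/8100 = 385517/348300 ≈ 1.1069)
z*(-279) + H = (385517/348300)*(-279) + 1/80 = -11951027/38700 + 1/80 = -47802173/154800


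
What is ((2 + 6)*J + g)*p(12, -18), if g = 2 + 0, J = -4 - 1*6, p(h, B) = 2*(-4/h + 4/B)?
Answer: 260/3 ≈ 86.667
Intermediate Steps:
p(h, B) = -8/h + 8/B
J = -10 (J = -4 - 6 = -10)
g = 2
((2 + 6)*J + g)*p(12, -18) = ((2 + 6)*(-10) + 2)*(-8/12 + 8/(-18)) = (8*(-10) + 2)*(-8*1/12 + 8*(-1/18)) = (-80 + 2)*(-2/3 - 4/9) = -78*(-10/9) = 260/3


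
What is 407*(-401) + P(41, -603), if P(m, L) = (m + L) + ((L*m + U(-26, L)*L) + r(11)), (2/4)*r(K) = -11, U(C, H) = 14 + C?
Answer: -181278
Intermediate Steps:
r(K) = -22 (r(K) = 2*(-11) = -22)
P(m, L) = -22 + m - 11*L + L*m (P(m, L) = (m + L) + ((L*m + (14 - 26)*L) - 22) = (L + m) + ((L*m - 12*L) - 22) = (L + m) + ((-12*L + L*m) - 22) = (L + m) + (-22 - 12*L + L*m) = -22 + m - 11*L + L*m)
407*(-401) + P(41, -603) = 407*(-401) + (-22 + 41 - 11*(-603) - 603*41) = -163207 + (-22 + 41 + 6633 - 24723) = -163207 - 18071 = -181278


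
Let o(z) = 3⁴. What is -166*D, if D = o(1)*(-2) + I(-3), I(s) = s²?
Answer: 25398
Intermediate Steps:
o(z) = 81
D = -153 (D = 81*(-2) + (-3)² = -162 + 9 = -153)
-166*D = -166*(-153) = 25398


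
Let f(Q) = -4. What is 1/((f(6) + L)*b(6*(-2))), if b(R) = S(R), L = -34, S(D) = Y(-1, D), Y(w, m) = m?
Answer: 1/456 ≈ 0.0021930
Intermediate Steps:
S(D) = D
b(R) = R
1/((f(6) + L)*b(6*(-2))) = 1/((-4 - 34)*(6*(-2))) = 1/(-38*(-12)) = 1/456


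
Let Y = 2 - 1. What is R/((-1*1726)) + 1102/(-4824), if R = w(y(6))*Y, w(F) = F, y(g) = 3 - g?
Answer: -471895/2081556 ≈ -0.22670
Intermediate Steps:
Y = 1
R = -3 (R = (3 - 1*6)*1 = (3 - 6)*1 = -3*1 = -3)
R/((-1*1726)) + 1102/(-4824) = -3/((-1*1726)) + 1102/(-4824) = -3/(-1726) + 1102*(-1/4824) = -3*(-1/1726) - 551/2412 = 3/1726 - 551/2412 = -471895/2081556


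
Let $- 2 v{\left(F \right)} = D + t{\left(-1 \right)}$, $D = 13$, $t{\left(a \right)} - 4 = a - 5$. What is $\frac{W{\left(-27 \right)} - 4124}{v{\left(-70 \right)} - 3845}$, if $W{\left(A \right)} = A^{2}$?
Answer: $\frac{6790}{7701} \approx 0.8817$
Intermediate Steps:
$t{\left(a \right)} = -1 + a$ ($t{\left(a \right)} = 4 + \left(a - 5\right) = 4 + \left(-5 + a\right) = -1 + a$)
$v{\left(F \right)} = - \frac{11}{2}$ ($v{\left(F \right)} = - \frac{13 - 2}{2} = \left(- \frac{1}{2}\right) 11 = - \frac{11}{2}$)
$\frac{W{\left(-27 \right)} - 4124}{v{\left(-70 \right)} - 3845} = \frac{\left(-27\right)^{2} - 4124}{- \frac{11}{2} - 3845} = \frac{729 - 4124}{- \frac{7701}{2}} = \left(-3395\right) \left(- \frac{2}{7701}\right) = \frac{6790}{7701}$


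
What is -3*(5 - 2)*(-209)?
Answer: 1881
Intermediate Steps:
-3*(5 - 2)*(-209) = -3*3*(-209) = -9*(-209) = 1881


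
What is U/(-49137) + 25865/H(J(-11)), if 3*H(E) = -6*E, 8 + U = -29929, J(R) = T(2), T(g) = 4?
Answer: -423563003/131032 ≈ -3232.5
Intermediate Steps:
J(R) = 4
U = -29937 (U = -8 - 29929 = -29937)
H(E) = -2*E (H(E) = (-6*E)/3 = -2*E)
U/(-49137) + 25865/H(J(-11)) = -29937/(-49137) + 25865/((-2*4)) = -29937*(-1/49137) + 25865/(-8) = 9979/16379 + 25865*(-⅛) = 9979/16379 - 25865/8 = -423563003/131032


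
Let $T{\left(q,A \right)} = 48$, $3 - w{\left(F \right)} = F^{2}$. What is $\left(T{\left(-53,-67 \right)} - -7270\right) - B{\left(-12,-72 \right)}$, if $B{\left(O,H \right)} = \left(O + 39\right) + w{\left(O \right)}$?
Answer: $7432$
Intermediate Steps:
$w{\left(F \right)} = 3 - F^{2}$
$B{\left(O,H \right)} = 42 + O - O^{2}$ ($B{\left(O,H \right)} = \left(O + 39\right) - \left(-3 + O^{2}\right) = \left(39 + O\right) - \left(-3 + O^{2}\right) = 42 + O - O^{2}$)
$\left(T{\left(-53,-67 \right)} - -7270\right) - B{\left(-12,-72 \right)} = \left(48 - -7270\right) - \left(42 - 12 - \left(-12\right)^{2}\right) = \left(48 + 7270\right) - \left(42 - 12 - 144\right) = 7318 - \left(42 - 12 - 144\right) = 7318 - -114 = 7318 + 114 = 7432$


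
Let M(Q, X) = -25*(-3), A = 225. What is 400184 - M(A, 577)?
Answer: 400109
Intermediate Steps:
M(Q, X) = 75
400184 - M(A, 577) = 400184 - 1*75 = 400184 - 75 = 400109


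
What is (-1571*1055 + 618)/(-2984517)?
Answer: 1656787/2984517 ≈ 0.55513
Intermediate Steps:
(-1571*1055 + 618)/(-2984517) = (-1657405 + 618)*(-1/2984517) = -1656787*(-1/2984517) = 1656787/2984517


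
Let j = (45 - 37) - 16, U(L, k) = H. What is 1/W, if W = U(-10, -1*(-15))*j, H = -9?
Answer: 1/72 ≈ 0.013889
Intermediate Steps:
U(L, k) = -9
j = -8 (j = 8 - 16 = -8)
W = 72 (W = -9*(-8) = 72)
1/W = 1/72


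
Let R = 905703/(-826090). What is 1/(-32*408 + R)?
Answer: -826090/10786336743 ≈ -7.6587e-5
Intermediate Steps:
R = -905703/826090 (R = 905703*(-1/826090) = -905703/826090 ≈ -1.0964)
1/(-32*408 + R) = 1/(-32*408 - 905703/826090) = 1/(-13056 - 905703/826090) = 1/(-10786336743/826090) = -826090/10786336743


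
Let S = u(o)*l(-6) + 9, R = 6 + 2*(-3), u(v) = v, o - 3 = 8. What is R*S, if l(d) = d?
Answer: 0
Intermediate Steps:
o = 11 (o = 3 + 8 = 11)
R = 0 (R = 6 - 6 = 0)
S = -57 (S = 11*(-6) + 9 = -66 + 9 = -57)
R*S = 0*(-57) = 0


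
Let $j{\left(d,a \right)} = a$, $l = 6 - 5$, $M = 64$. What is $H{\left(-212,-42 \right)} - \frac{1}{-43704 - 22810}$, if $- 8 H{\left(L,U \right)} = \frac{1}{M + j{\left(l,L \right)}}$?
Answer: $\frac{33849}{39376288} \approx 0.00085963$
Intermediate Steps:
$l = 1$ ($l = 6 - 5 = 1$)
$H{\left(L,U \right)} = - \frac{1}{8 \left(64 + L\right)}$
$H{\left(-212,-42 \right)} - \frac{1}{-43704 - 22810} = - \frac{1}{512 + 8 \left(-212\right)} - \frac{1}{-43704 - 22810} = - \frac{1}{512 - 1696} - \frac{1}{-43704 - 22810} = - \frac{1}{-1184} - \frac{1}{-66514} = \left(-1\right) \left(- \frac{1}{1184}\right) - - \frac{1}{66514} = \frac{1}{1184} + \frac{1}{66514} = \frac{33849}{39376288}$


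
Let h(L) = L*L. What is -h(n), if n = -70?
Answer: -4900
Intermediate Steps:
h(L) = L²
-h(n) = -1*(-70)² = -1*4900 = -4900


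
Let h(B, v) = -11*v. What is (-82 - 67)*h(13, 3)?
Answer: 4917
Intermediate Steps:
(-82 - 67)*h(13, 3) = (-82 - 67)*(-11*3) = -149*(-33) = 4917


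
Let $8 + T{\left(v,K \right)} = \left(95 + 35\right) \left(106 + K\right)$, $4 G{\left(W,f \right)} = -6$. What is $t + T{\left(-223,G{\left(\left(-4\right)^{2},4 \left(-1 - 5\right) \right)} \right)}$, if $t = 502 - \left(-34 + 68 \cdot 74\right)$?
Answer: $9081$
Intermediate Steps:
$G{\left(W,f \right)} = - \frac{3}{2}$ ($G{\left(W,f \right)} = \frac{1}{4} \left(-6\right) = - \frac{3}{2}$)
$T{\left(v,K \right)} = 13772 + 130 K$ ($T{\left(v,K \right)} = -8 + \left(95 + 35\right) \left(106 + K\right) = -8 + 130 \left(106 + K\right) = -8 + \left(13780 + 130 K\right) = 13772 + 130 K$)
$t = -4496$ ($t = 502 - \left(-34 + 5032\right) = 502 - 4998 = -4496$)
$t + T{\left(-223,G{\left(\left(-4\right)^{2},4 \left(-1 - 5\right) \right)} \right)} = -4496 + \left(13772 + 130 \left(- \frac{3}{2}\right)\right) = -4496 + \left(13772 - 195\right) = -4496 + 13577 = 9081$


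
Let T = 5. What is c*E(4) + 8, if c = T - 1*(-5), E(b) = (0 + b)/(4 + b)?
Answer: 13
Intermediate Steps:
E(b) = b/(4 + b)
c = 10 (c = 5 - 1*(-5) = 5 + 5 = 10)
c*E(4) + 8 = 10*(4/(4 + 4)) + 8 = 10*(4/8) + 8 = 10*(4*(1/8)) + 8 = 10*(1/2) + 8 = 5 + 8 = 13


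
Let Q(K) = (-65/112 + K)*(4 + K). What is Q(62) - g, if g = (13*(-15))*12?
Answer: 358047/56 ≈ 6393.7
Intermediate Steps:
Q(K) = (4 + K)*(-65/112 + K) (Q(K) = (-65*1/112 + K)*(4 + K) = (-65/112 + K)*(4 + K) = (4 + K)*(-65/112 + K))
g = -2340 (g = -195*12 = -2340)
Q(62) - g = (-65/28 + 62**2 + (383/112)*62) - 1*(-2340) = (-65/28 + 3844 + 11873/56) + 2340 = 227007/56 + 2340 = 358047/56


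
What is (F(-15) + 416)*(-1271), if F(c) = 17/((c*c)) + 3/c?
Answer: -118930012/225 ≈ -5.2858e+5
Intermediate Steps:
F(c) = 3/c + 17/c² (F(c) = 17/(c²) + 3/c = 17/c² + 3/c = 3/c + 17/c²)
(F(-15) + 416)*(-1271) = ((17 + 3*(-15))/(-15)² + 416)*(-1271) = ((17 - 45)/225 + 416)*(-1271) = ((1/225)*(-28) + 416)*(-1271) = (-28/225 + 416)*(-1271) = (93572/225)*(-1271) = -118930012/225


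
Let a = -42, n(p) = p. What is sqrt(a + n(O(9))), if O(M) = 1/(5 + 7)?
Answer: I*sqrt(1509)/6 ≈ 6.4743*I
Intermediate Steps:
O(M) = 1/12
sqrt(a + n(O(9))) = sqrt(-42 + 1/12) = sqrt(-503/12) = I*sqrt(1509)/6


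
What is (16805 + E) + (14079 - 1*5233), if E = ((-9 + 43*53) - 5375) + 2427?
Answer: 24973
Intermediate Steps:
E = -678 (E = ((-9 + 2279) - 5375) + 2427 = (2270 - 5375) + 2427 = -3105 + 2427 = -678)
(16805 + E) + (14079 - 1*5233) = (16805 - 678) + (14079 - 1*5233) = 16127 + (14079 - 5233) = 16127 + 8846 = 24973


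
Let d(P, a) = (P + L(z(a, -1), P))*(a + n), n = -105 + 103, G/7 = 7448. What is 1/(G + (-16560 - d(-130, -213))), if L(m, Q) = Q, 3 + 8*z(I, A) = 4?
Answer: -1/20324 ≈ -4.9203e-5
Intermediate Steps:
G = 52136 (G = 7*7448 = 52136)
n = -2
z(I, A) = 1/8 (z(I, A) = -3/8 + (1/8)*4 = -3/8 + 1/2 = 1/8)
d(P, a) = 2*P*(-2 + a) (d(P, a) = (P + P)*(a - 2) = (2*P)*(-2 + a) = 2*P*(-2 + a))
1/(G + (-16560 - d(-130, -213))) = 1/(52136 + (-16560 - 2*(-130)*(-2 - 213))) = 1/(52136 + (-16560 - 2*(-130)*(-215))) = 1/(52136 + (-16560 - 1*55900)) = 1/(52136 + (-16560 - 55900)) = 1/(52136 - 72460) = 1/(-20324) = -1/20324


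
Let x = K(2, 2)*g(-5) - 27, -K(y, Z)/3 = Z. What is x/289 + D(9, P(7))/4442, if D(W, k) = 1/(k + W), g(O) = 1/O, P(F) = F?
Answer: -9166843/102699040 ≈ -0.089259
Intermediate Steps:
K(y, Z) = -3*Z
x = -129/5 (x = -3*2/(-5) - 27 = -6*(-⅕) - 27 = 6/5 - 27 = -129/5 ≈ -25.800)
D(W, k) = 1/(W + k)
x/289 + D(9, P(7))/4442 = -129/5/289 + 1/((9 + 7)*4442) = -129/5*1/289 + (1/4442)/16 = -129/1445 + (1/16)*(1/4442) = -129/1445 + 1/71072 = -9166843/102699040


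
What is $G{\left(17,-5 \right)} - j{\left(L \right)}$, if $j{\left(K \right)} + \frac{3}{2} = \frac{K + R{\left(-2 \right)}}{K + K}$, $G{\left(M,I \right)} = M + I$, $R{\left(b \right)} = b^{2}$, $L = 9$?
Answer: $\frac{115}{9} \approx 12.778$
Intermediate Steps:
$G{\left(M,I \right)} = I + M$
$j{\left(K \right)} = - \frac{3}{2} + \frac{4 + K}{2 K}$ ($j{\left(K \right)} = - \frac{3}{2} + \frac{K + \left(-2\right)^{2}}{K + K} = - \frac{3}{2} + \frac{K + 4}{2 K} = - \frac{3}{2} + \left(4 + K\right) \frac{1}{2 K} = - \frac{3}{2} + \frac{4 + K}{2 K}$)
$G{\left(17,-5 \right)} - j{\left(L \right)} = \left(-5 + 17\right) - \frac{2 - 9}{9} = 12 - \frac{2 - 9}{9} = 12 - \frac{1}{9} \left(-7\right) = 12 - - \frac{7}{9} = 12 + \frac{7}{9} = \frac{115}{9}$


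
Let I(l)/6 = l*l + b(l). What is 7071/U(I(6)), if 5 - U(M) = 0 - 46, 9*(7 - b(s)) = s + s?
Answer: 2357/17 ≈ 138.65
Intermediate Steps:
b(s) = 7 - 2*s/9 (b(s) = 7 - (s + s)/9 = 7 - 2*s/9)
I(l) = 42 + 6*l**2 - 4*l/3 (I(l) = 6*(l*l + (7 - 2*l/9)) = 6*(l**2 + (7 - 2*l/9)) = 6*(7 + l**2 - 2*l/9) = 42 + 6*l**2 - 4*l/3)
U(M) = 51 (U(M) = 5 - (0 - 46) = 5 - 1*(-46) = 5 + 46 = 51)
7071/U(I(6)) = 7071/51 = 7071*(1/51) = 2357/17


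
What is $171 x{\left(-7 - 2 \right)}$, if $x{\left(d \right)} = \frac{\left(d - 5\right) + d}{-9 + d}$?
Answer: $\frac{437}{2} \approx 218.5$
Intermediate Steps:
$x{\left(d \right)} = \frac{-5 + 2 d}{-9 + d}$ ($x{\left(d \right)} = \frac{\left(d - 5\right) + d}{-9 + d} = \frac{\left(-5 + d\right) + d}{-9 + d} = \frac{-5 + 2 d}{-9 + d}$)
$171 x{\left(-7 - 2 \right)} = 171 \frac{-5 + 2 \left(-7 - 2\right)}{-9 - 9} = 171 \frac{-5 + 2 \left(-9\right)}{-9 - 9} = 171 \frac{-5 - 18}{-18} = 171 \left(\left(- \frac{1}{18}\right) \left(-23\right)\right) = 171 \cdot \frac{23}{18} = \frac{437}{2}$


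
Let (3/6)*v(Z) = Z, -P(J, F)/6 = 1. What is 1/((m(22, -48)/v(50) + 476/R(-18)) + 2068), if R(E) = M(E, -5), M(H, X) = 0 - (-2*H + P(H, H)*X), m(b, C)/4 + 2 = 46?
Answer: 825/1701602 ≈ 0.00048484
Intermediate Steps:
P(J, F) = -6 (P(J, F) = -6*1 = -6)
m(b, C) = 176 (m(b, C) = -8 + 4*46 = -8 + 184 = 176)
M(H, X) = 2*H + 6*X (M(H, X) = 0 - (-2*H - 6*X) = 0 - (-6*X - 2*H) = 0 + (2*H + 6*X) = 2*H + 6*X)
R(E) = -30 + 2*E (R(E) = 2*E + 6*(-5) = 2*E - 30 = -30 + 2*E)
v(Z) = 2*Z
1/((m(22, -48)/v(50) + 476/R(-18)) + 2068) = 1/((176/((2*50)) + 476/(-30 + 2*(-18))) + 2068) = 1/((176/100 + 476/(-30 - 36)) + 2068) = 1/((176*(1/100) + 476/(-66)) + 2068) = 1/((44/25 + 476*(-1/66)) + 2068) = 1/((44/25 - 238/33) + 2068) = 1/(-4498/825 + 2068) = 1/(1701602/825) = 825/1701602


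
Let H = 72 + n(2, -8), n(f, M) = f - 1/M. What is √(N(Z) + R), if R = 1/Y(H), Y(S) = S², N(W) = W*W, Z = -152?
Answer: 8*√126945290/593 ≈ 152.00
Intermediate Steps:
H = 593/8 (H = 72 + (2 - 1/(-8)) = 72 + (2 - 1*(-⅛)) = 72 + (2 + ⅛) = 72 + 17/8 = 593/8 ≈ 74.125)
N(W) = W²
R = 64/351649 (R = 1/((593/8)²) = 1/(351649/64) = 64/351649 ≈ 0.00018200)
√(N(Z) + R) = √((-152)² + 64/351649) = √(23104 + 64/351649) = √(8124498560/351649) = 8*√126945290/593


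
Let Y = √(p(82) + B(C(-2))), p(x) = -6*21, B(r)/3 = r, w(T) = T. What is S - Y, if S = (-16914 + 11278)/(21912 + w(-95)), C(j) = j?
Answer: -5636/21817 - 2*I*√33 ≈ -0.25833 - 11.489*I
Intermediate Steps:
S = -5636/21817 (S = (-16914 + 11278)/(21912 - 95) = -5636/21817 ≈ -0.25833)
B(r) = 3*r
p(x) = -126
Y = 2*I*√33 (Y = √(-126 + 3*(-2)) = √(-126 - 6) = √(-132) = 2*I*√33 ≈ 11.489*I)
S - Y = -5636/21817 - 2*I*√33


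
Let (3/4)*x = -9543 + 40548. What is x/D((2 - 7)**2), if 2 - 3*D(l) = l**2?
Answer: -124020/623 ≈ -199.07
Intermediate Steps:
D(l) = 2/3 - l**2/3
x = 41340 (x = 4*(-9543 + 40548)/3 = (4/3)*31005 = 41340)
x/D((2 - 7)**2) = 41340/(2/3 - (2 - 7)**4/3) = 41340/(2/3 - ((-5)**2)**2/3) = 41340/(2/3 - 1/3*25**2) = 41340/(2/3 - 1/3*625) = 41340/(2/3 - 625/3) = 41340/(-623/3) = 41340*(-3/623) = -124020/623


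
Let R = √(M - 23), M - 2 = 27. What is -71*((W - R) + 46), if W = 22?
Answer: -4828 + 71*√6 ≈ -4654.1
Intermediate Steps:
M = 29 (M = 2 + 27 = 29)
R = √6 (R = √(29 - 23) = √6 ≈ 2.4495)
-71*((W - R) + 46) = -71*((22 - √6) + 46) = -71*(68 - √6) = -4828 + 71*√6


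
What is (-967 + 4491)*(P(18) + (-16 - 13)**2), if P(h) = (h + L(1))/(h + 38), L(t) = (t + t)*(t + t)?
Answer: 20755479/7 ≈ 2.9651e+6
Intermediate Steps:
L(t) = 4*t**2 (L(t) = (2*t)*(2*t) = 4*t**2)
P(h) = (4 + h)/(38 + h) (P(h) = (h + 4*1**2)/(h + 38) = (h + 4*1)/(38 + h) = (h + 4)/(38 + h) = (4 + h)/(38 + h))
(-967 + 4491)*(P(18) + (-16 - 13)**2) = (-967 + 4491)*((4 + 18)/(38 + 18) + (-16 - 13)**2) = 3524*(22/56 + (-29)**2) = 3524*((1/56)*22 + 841) = 3524*(11/28 + 841) = 3524*(23559/28) = 20755479/7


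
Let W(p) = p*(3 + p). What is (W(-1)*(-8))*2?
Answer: 32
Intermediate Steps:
(W(-1)*(-8))*2 = (-(3 - 1)*(-8))*2 = (-1*2*(-8))*2 = -2*(-8)*2 = 16*2 = 32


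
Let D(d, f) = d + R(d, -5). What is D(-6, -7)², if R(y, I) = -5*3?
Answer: 441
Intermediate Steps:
R(y, I) = -15
D(d, f) = -15 + d (D(d, f) = d - 15 = -15 + d)
D(-6, -7)² = (-15 - 6)² = (-21)² = 441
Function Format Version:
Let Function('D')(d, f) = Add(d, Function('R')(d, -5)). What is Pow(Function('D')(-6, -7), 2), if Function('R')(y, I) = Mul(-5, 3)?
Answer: 441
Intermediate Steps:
Function('R')(y, I) = -15
Function('D')(d, f) = Add(-15, d) (Function('D')(d, f) = Add(d, -15) = Add(-15, d))
Pow(Function('D')(-6, -7), 2) = Pow(Add(-15, -6), 2) = Pow(-21, 2) = 441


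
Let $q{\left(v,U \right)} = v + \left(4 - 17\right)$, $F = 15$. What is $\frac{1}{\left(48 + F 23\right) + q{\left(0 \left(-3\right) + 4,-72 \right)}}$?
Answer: $\frac{1}{384} \approx 0.0026042$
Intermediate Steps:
$q{\left(v,U \right)} = -13 + v$ ($q{\left(v,U \right)} = v + \left(4 - 17\right) = v - 13 = -13 + v$)
$\frac{1}{\left(48 + F 23\right) + q{\left(0 \left(-3\right) + 4,-72 \right)}} = \frac{1}{\left(48 + 15 \cdot 23\right) + \left(-13 + \left(0 \left(-3\right) + 4\right)\right)} = \frac{1}{\left(48 + 345\right) + \left(-13 + \left(0 + 4\right)\right)} = \frac{1}{393 + \left(-13 + 4\right)} = \frac{1}{393 - 9} = \frac{1}{384}$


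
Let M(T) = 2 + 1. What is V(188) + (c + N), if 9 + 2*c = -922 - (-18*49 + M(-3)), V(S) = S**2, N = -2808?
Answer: 32510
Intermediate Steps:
M(T) = 3
c = -26 (c = -9/2 + (-922 - (-18*49 + 3))/2 = -9/2 + (-922 - (-882 + 3))/2 = -9/2 + (-922 - 1*(-879))/2 = -9/2 + (-922 + 879)/2 = -9/2 + (1/2)*(-43) = -9/2 - 43/2 = -26)
V(188) + (c + N) = 188**2 + (-26 - 2808) = 35344 - 2834 = 32510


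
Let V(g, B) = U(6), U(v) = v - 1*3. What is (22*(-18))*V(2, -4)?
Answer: -1188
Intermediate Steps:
U(v) = -3 + v (U(v) = v - 3 = -3 + v)
V(g, B) = 3 (V(g, B) = -3 + 6 = 3)
(22*(-18))*V(2, -4) = (22*(-18))*3 = -396*3 = -1188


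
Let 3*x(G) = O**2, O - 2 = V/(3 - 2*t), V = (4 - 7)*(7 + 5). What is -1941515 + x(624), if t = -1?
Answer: -145612949/75 ≈ -1.9415e+6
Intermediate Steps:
V = -36 (V = -3*12 = -36)
O = -26/5 (O = 2 - 36/(3 - 2*(-1)) = 2 - 36/(3 + 2) = 2 - 36/5 = -26/5 ≈ -5.2000)
x(G) = 676/75 (x(G) = (-26/5)**2/3 = (1/3)*(676/25) = 676/75)
-1941515 + x(624) = -1941515 + 676/75 = -145612949/75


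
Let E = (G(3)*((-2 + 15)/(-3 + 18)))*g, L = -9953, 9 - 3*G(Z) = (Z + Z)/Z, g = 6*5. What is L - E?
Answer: -30041/3 ≈ -10014.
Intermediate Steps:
g = 30
G(Z) = 7/3 (G(Z) = 3 - (Z + Z)/(3*Z) = 3 - 2*Z/(3*Z) = 3 - ⅓*2 = 3 - ⅔ = 7/3)
E = 182/3 (E = (7*((-2 + 15)/(-3 + 18))/3)*30 = (7*(13/15)/3)*30 = (7*(13*(1/15))/3)*30 = ((7/3)*(13/15))*30 = (91/45)*30 = 182/3 ≈ 60.667)
L - E = -9953 - 1*182/3 = -9953 - 182/3 = -30041/3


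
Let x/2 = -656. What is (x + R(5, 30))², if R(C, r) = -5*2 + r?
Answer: 1669264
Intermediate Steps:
R(C, r) = -10 + r
x = -1312 (x = 2*(-656) = -1312)
(x + R(5, 30))² = (-1312 + (-10 + 30))² = (-1312 + 20)² = (-1292)² = 1669264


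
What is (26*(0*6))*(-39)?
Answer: 0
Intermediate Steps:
(26*(0*6))*(-39) = (26*0)*(-39) = 0*(-39) = 0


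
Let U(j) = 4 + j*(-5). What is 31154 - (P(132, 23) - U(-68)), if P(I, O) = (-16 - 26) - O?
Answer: 31563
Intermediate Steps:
P(I, O) = -42 - O
U(j) = 4 - 5*j
31154 - (P(132, 23) - U(-68)) = 31154 - ((-42 - 1*23) - (4 - 5*(-68))) = 31154 - ((-42 - 23) - (4 + 340)) = 31154 - (-65 - 1*344) = 31154 - (-65 - 344) = 31154 - 1*(-409) = 31154 + 409 = 31563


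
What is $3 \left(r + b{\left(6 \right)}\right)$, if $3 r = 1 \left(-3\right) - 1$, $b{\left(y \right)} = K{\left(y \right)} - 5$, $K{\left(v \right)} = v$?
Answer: $-1$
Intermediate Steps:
$b{\left(y \right)} = -5 + y$ ($b{\left(y \right)} = y - 5 = -5 + y$)
$r = - \frac{4}{3}$ ($r = \frac{1 \left(-3\right) - 1}{3} = \frac{-3 - 1}{3} = \frac{1}{3} \left(-4\right) = - \frac{4}{3} \approx -1.3333$)
$3 \left(r + b{\left(6 \right)}\right) = 3 \left(- \frac{4}{3} + \left(-5 + 6\right)\right) = 3 \left(- \frac{4}{3} + 1\right) = 3 \left(- \frac{1}{3}\right) = -1$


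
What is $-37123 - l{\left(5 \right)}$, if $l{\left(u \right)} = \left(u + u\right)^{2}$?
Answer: $-37223$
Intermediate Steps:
$l{\left(u \right)} = 4 u^{2}$ ($l{\left(u \right)} = \left(2 u\right)^{2} = 4 u^{2}$)
$-37123 - l{\left(5 \right)} = -37123 - 4 \cdot 5^{2} = -37123 - 4 \cdot 25 = -37123 - 100 = -37223$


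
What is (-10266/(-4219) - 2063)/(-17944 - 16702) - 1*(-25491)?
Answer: 3726065737265/146171474 ≈ 25491.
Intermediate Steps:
(-10266/(-4219) - 2063)/(-17944 - 16702) - 1*(-25491) = (-10266*(-1/4219) - 2063)/(-34646) + 25491 = (10266/4219 - 2063)*(-1/34646) + 25491 = -8693531/4219*(-1/34646) + 25491 = 8693531/146171474 + 25491 = 3726065737265/146171474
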